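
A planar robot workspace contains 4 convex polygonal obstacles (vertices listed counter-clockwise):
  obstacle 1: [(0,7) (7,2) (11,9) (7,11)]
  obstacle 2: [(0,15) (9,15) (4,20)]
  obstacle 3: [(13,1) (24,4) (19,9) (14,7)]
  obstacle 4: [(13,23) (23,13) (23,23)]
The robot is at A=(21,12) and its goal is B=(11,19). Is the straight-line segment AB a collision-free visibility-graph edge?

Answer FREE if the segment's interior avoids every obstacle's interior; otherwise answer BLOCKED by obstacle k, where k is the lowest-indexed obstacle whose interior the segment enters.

Obstacle 1 [(0,7) (7,2) (11,9) (7,11)]:
  edge (0,7)–(7,2): clear
  edge (7,2)–(11,9): clear
  edge (11,9)–(7,11): clear
  edge (7,11)–(0,7): clear
  midpoint (16,31/2) outside
  → clear
Obstacle 2 [(0,15) (9,15) (4,20)]:
  edge (0,15)–(9,15): clear
  edge (9,15)–(4,20): clear
  edge (4,20)–(0,15): clear
  midpoint (16,31/2) outside
  → clear
Obstacle 3 [(13,1) (24,4) (19,9) (14,7)]:
  edge (13,1)–(24,4): clear
  edge (24,4)–(19,9): clear
  edge (19,9)–(14,7): clear
  edge (14,7)–(13,1): clear
  midpoint (16,31/2) outside
  → clear
Obstacle 4 [(13,23) (23,13) (23,23)]:
  edge (13,23)–(23,13): clear
  edge (23,13)–(23,23): clear
  edge (23,23)–(13,23): clear
  midpoint (16,31/2) outside
  → clear

FREE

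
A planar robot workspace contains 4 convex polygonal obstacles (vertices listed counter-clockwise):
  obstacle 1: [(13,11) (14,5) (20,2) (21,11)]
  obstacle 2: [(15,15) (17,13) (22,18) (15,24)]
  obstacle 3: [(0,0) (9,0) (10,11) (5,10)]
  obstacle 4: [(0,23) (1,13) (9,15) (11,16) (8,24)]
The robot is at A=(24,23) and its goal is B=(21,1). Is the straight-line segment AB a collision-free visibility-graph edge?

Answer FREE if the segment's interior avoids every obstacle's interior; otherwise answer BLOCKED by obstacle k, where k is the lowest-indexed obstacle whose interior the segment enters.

FREE

Obstacle 1 [(13,11) (14,5) (20,2) (21,11)]:
  edge (13,11)–(14,5): clear
  edge (14,5)–(20,2): clear
  edge (20,2)–(21,11): clear
  edge (21,11)–(13,11): clear
  midpoint (45/2,12) outside
  → clear
Obstacle 2 [(15,15) (17,13) (22,18) (15,24)]:
  edge (15,15)–(17,13): clear
  edge (17,13)–(22,18): clear
  edge (22,18)–(15,24): clear
  edge (15,24)–(15,15): clear
  midpoint (45/2,12) outside
  → clear
Obstacle 3 [(0,0) (9,0) (10,11) (5,10)]:
  edge (0,0)–(9,0): clear
  edge (9,0)–(10,11): clear
  edge (10,11)–(5,10): clear
  edge (5,10)–(0,0): clear
  midpoint (45/2,12) outside
  → clear
Obstacle 4 [(0,23) (1,13) (9,15) (11,16) (8,24)]:
  edge (0,23)–(1,13): clear
  edge (1,13)–(9,15): clear
  edge (9,15)–(11,16): clear
  edge (11,16)–(8,24): clear
  edge (8,24)–(0,23): clear
  midpoint (45/2,12) outside
  → clear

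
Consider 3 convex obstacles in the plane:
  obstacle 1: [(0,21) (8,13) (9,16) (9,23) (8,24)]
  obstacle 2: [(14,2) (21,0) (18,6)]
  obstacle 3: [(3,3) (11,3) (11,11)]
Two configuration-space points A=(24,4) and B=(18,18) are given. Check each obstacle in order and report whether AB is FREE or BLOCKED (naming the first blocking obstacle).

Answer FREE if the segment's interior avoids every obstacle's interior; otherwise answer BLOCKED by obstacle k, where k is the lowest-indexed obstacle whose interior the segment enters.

Obstacle 1 [(0,21) (8,13) (9,16) (9,23) (8,24)]:
  edge (0,21)–(8,13): clear
  edge (8,13)–(9,16): clear
  edge (9,16)–(9,23): clear
  edge (9,23)–(8,24): clear
  edge (8,24)–(0,21): clear
  midpoint (21,11) outside
  → clear
Obstacle 2 [(14,2) (21,0) (18,6)]:
  edge (14,2)–(21,0): clear
  edge (21,0)–(18,6): clear
  edge (18,6)–(14,2): clear
  midpoint (21,11) outside
  → clear
Obstacle 3 [(3,3) (11,3) (11,11)]:
  edge (3,3)–(11,3): clear
  edge (11,3)–(11,11): clear
  edge (11,11)–(3,3): clear
  midpoint (21,11) outside
  → clear

FREE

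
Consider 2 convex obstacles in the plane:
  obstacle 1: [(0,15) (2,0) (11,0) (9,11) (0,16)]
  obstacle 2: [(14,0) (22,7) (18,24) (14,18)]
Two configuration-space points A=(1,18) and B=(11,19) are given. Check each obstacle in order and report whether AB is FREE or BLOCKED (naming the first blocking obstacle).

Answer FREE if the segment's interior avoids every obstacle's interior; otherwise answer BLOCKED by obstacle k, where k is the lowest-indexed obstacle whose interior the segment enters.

Obstacle 1 [(0,15) (2,0) (11,0) (9,11) (0,16)]:
  edge (0,15)–(2,0): clear
  edge (2,0)–(11,0): clear
  edge (11,0)–(9,11): clear
  edge (9,11)–(0,16): clear
  edge (0,16)–(0,15): clear
  midpoint (6,37/2) outside
  → clear
Obstacle 2 [(14,0) (22,7) (18,24) (14,18)]:
  edge (14,0)–(22,7): clear
  edge (22,7)–(18,24): clear
  edge (18,24)–(14,18): clear
  edge (14,18)–(14,0): clear
  midpoint (6,37/2) outside
  → clear

FREE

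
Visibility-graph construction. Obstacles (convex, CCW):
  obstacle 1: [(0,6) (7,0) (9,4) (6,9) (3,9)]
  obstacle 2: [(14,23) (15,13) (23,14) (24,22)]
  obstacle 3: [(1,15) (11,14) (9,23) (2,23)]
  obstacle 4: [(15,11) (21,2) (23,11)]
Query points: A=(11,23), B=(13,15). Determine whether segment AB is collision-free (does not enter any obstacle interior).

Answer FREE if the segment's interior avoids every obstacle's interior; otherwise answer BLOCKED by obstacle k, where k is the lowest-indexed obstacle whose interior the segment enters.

Obstacle 1 [(0,6) (7,0) (9,4) (6,9) (3,9)]:
  edge (0,6)–(7,0): clear
  edge (7,0)–(9,4): clear
  edge (9,4)–(6,9): clear
  edge (6,9)–(3,9): clear
  edge (3,9)–(0,6): clear
  midpoint (12,19) outside
  → clear
Obstacle 2 [(14,23) (15,13) (23,14) (24,22)]:
  edge (14,23)–(15,13): clear
  edge (15,13)–(23,14): clear
  edge (23,14)–(24,22): clear
  edge (24,22)–(14,23): clear
  midpoint (12,19) outside
  → clear
Obstacle 3 [(1,15) (11,14) (9,23) (2,23)]:
  edge (1,15)–(11,14): clear
  edge (11,14)–(9,23): clear
  edge (9,23)–(2,23): clear
  edge (2,23)–(1,15): clear
  midpoint (12,19) outside
  → clear
Obstacle 4 [(15,11) (21,2) (23,11)]:
  edge (15,11)–(21,2): clear
  edge (21,2)–(23,11): clear
  edge (23,11)–(15,11): clear
  midpoint (12,19) outside
  → clear

FREE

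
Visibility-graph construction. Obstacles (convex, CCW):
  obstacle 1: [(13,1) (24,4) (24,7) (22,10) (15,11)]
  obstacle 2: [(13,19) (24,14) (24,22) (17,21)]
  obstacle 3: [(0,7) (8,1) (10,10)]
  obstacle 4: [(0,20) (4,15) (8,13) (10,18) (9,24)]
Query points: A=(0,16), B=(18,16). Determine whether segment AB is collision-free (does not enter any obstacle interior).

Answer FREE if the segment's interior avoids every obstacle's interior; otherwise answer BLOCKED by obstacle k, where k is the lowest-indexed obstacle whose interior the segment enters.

Obstacle 1 [(13,1) (24,4) (24,7) (22,10) (15,11)]:
  edge (13,1)–(24,4): clear
  edge (24,4)–(24,7): clear
  edge (24,7)–(22,10): clear
  edge (22,10)–(15,11): clear
  edge (15,11)–(13,1): clear
  midpoint (9,16) outside
  → clear
Obstacle 2 [(13,19) (24,14) (24,22) (17,21)]:
  edge (13,19)–(24,14): clear
  edge (24,14)–(24,22): clear
  edge (24,22)–(17,21): clear
  edge (17,21)–(13,19): clear
  midpoint (9,16) outside
  → clear
Obstacle 3 [(0,7) (8,1) (10,10)]:
  edge (0,7)–(8,1): clear
  edge (8,1)–(10,10): clear
  edge (10,10)–(0,7): clear
  midpoint (9,16) outside
  → clear
Obstacle 4 [(0,20) (4,15) (8,13) (10,18) (9,24)]:
  edge (0,20)–(4,15): crosses AB
  edge (4,15)–(8,13): clear
  edge (8,13)–(10,18): crosses AB
  edge (10,18)–(9,24): clear
  edge (9,24)–(0,20): clear
  → BLOCKED

BLOCKED by obstacle 4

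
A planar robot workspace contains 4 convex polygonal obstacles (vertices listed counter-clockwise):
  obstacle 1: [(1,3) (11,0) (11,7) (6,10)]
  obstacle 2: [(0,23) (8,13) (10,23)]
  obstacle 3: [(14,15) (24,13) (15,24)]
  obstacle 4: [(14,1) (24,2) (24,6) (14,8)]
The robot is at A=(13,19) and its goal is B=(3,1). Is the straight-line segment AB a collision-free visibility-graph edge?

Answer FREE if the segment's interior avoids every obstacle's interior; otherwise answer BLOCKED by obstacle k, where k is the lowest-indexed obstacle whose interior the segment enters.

Obstacle 1 [(1,3) (11,0) (11,7) (6,10)]:
  edge (1,3)–(11,0): crosses AB
  edge (11,0)–(11,7): clear
  edge (11,7)–(6,10): crosses AB
  edge (6,10)–(1,3): clear
  → BLOCKED
Obstacle 2 [(0,23) (8,13) (10,23)]:
  edge (0,23)–(8,13): clear
  edge (8,13)–(10,23): clear
  edge (10,23)–(0,23): clear
  midpoint (8,10) outside
  → clear
Obstacle 3 [(14,15) (24,13) (15,24)]:
  edge (14,15)–(24,13): clear
  edge (24,13)–(15,24): clear
  edge (15,24)–(14,15): clear
  midpoint (8,10) outside
  → clear
Obstacle 4 [(14,1) (24,2) (24,6) (14,8)]:
  edge (14,1)–(24,2): clear
  edge (24,2)–(24,6): clear
  edge (24,6)–(14,8): clear
  edge (14,8)–(14,1): clear
  midpoint (8,10) outside
  → clear

BLOCKED by obstacle 1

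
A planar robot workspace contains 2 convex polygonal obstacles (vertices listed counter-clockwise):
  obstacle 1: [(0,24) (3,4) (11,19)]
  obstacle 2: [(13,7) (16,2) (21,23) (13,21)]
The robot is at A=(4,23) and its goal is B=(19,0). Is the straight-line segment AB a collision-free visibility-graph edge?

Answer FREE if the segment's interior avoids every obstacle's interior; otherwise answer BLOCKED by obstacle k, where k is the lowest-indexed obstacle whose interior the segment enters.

Obstacle 1 [(0,24) (3,4) (11,19)]:
  edge (0,24)–(3,4): clear
  edge (3,4)–(11,19): crosses AB
  edge (11,19)–(0,24): crosses AB
  → BLOCKED
Obstacle 2 [(13,7) (16,2) (21,23) (13,21)]:
  edge (13,7)–(16,2): clear
  edge (16,2)–(21,23): crosses AB
  edge (21,23)–(13,21): clear
  edge (13,21)–(13,7): crosses AB
  → BLOCKED

BLOCKED by obstacle 1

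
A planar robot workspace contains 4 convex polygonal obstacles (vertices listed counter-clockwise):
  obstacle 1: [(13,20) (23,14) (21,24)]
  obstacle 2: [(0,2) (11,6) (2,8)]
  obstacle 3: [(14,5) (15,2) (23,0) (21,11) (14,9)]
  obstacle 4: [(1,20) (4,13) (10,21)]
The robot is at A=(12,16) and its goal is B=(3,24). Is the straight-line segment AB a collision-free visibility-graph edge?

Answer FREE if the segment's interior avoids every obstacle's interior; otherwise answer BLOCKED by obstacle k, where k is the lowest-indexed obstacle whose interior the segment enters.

Obstacle 1 [(13,20) (23,14) (21,24)]:
  edge (13,20)–(23,14): clear
  edge (23,14)–(21,24): clear
  edge (21,24)–(13,20): clear
  midpoint (15/2,20) outside
  → clear
Obstacle 2 [(0,2) (11,6) (2,8)]:
  edge (0,2)–(11,6): clear
  edge (11,6)–(2,8): clear
  edge (2,8)–(0,2): clear
  midpoint (15/2,20) outside
  → clear
Obstacle 3 [(14,5) (15,2) (23,0) (21,11) (14,9)]:
  edge (14,5)–(15,2): clear
  edge (15,2)–(23,0): clear
  edge (23,0)–(21,11): clear
  edge (21,11)–(14,9): clear
  edge (14,9)–(14,5): clear
  midpoint (15/2,20) outside
  → clear
Obstacle 4 [(1,20) (4,13) (10,21)]:
  edge (1,20)–(4,13): clear
  edge (4,13)–(10,21): crosses AB
  edge (10,21)–(1,20): crosses AB
  → BLOCKED

BLOCKED by obstacle 4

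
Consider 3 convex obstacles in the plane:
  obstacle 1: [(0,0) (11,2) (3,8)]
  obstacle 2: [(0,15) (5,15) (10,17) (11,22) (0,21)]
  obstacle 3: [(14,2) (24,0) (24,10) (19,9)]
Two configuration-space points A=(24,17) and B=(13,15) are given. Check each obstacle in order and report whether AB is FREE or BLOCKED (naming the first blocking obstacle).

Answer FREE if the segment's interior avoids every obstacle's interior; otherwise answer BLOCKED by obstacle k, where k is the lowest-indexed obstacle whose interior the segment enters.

Obstacle 1 [(0,0) (11,2) (3,8)]:
  edge (0,0)–(11,2): clear
  edge (11,2)–(3,8): clear
  edge (3,8)–(0,0): clear
  midpoint (37/2,16) outside
  → clear
Obstacle 2 [(0,15) (5,15) (10,17) (11,22) (0,21)]:
  edge (0,15)–(5,15): clear
  edge (5,15)–(10,17): clear
  edge (10,17)–(11,22): clear
  edge (11,22)–(0,21): clear
  edge (0,21)–(0,15): clear
  midpoint (37/2,16) outside
  → clear
Obstacle 3 [(14,2) (24,0) (24,10) (19,9)]:
  edge (14,2)–(24,0): clear
  edge (24,0)–(24,10): clear
  edge (24,10)–(19,9): clear
  edge (19,9)–(14,2): clear
  midpoint (37/2,16) outside
  → clear

FREE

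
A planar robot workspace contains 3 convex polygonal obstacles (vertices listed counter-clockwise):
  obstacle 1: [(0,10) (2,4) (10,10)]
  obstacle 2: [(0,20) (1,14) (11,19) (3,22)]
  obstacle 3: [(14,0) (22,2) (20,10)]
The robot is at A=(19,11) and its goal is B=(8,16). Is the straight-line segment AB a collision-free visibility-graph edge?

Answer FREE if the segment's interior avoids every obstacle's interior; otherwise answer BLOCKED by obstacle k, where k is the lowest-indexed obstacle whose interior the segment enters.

Obstacle 1 [(0,10) (2,4) (10,10)]:
  edge (0,10)–(2,4): clear
  edge (2,4)–(10,10): clear
  edge (10,10)–(0,10): clear
  midpoint (27/2,27/2) outside
  → clear
Obstacle 2 [(0,20) (1,14) (11,19) (3,22)]:
  edge (0,20)–(1,14): clear
  edge (1,14)–(11,19): clear
  edge (11,19)–(3,22): clear
  edge (3,22)–(0,20): clear
  midpoint (27/2,27/2) outside
  → clear
Obstacle 3 [(14,0) (22,2) (20,10)]:
  edge (14,0)–(22,2): clear
  edge (22,2)–(20,10): clear
  edge (20,10)–(14,0): clear
  midpoint (27/2,27/2) outside
  → clear

FREE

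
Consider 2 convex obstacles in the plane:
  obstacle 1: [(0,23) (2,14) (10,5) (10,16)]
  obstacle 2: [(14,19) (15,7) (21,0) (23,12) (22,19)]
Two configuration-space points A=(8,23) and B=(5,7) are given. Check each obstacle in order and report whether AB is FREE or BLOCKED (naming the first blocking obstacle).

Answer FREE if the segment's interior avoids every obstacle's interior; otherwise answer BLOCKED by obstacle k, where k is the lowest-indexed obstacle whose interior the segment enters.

BLOCKED by obstacle 1

Obstacle 1 [(0,23) (2,14) (10,5) (10,16)]:
  edge (0,23)–(2,14): clear
  edge (2,14)–(10,5): crosses AB
  edge (10,5)–(10,16): clear
  edge (10,16)–(0,23): crosses AB
  → BLOCKED
Obstacle 2 [(14,19) (15,7) (21,0) (23,12) (22,19)]:
  edge (14,19)–(15,7): clear
  edge (15,7)–(21,0): clear
  edge (21,0)–(23,12): clear
  edge (23,12)–(22,19): clear
  edge (22,19)–(14,19): clear
  midpoint (13/2,15) outside
  → clear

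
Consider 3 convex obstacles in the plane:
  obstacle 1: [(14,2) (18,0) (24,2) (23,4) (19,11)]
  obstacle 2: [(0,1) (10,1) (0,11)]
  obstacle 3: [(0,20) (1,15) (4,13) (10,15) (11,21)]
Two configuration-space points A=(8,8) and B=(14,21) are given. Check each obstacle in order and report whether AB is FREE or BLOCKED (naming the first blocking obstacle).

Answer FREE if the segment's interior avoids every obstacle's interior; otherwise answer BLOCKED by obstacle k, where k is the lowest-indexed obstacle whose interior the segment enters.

FREE

Obstacle 1 [(14,2) (18,0) (24,2) (23,4) (19,11)]:
  edge (14,2)–(18,0): clear
  edge (18,0)–(24,2): clear
  edge (24,2)–(23,4): clear
  edge (23,4)–(19,11): clear
  edge (19,11)–(14,2): clear
  midpoint (11,29/2) outside
  → clear
Obstacle 2 [(0,1) (10,1) (0,11)]:
  edge (0,1)–(10,1): clear
  edge (10,1)–(0,11): clear
  edge (0,11)–(0,1): clear
  midpoint (11,29/2) outside
  → clear
Obstacle 3 [(0,20) (1,15) (4,13) (10,15) (11,21)]:
  edge (0,20)–(1,15): clear
  edge (1,15)–(4,13): clear
  edge (4,13)–(10,15): clear
  edge (10,15)–(11,21): clear
  edge (11,21)–(0,20): clear
  midpoint (11,29/2) outside
  → clear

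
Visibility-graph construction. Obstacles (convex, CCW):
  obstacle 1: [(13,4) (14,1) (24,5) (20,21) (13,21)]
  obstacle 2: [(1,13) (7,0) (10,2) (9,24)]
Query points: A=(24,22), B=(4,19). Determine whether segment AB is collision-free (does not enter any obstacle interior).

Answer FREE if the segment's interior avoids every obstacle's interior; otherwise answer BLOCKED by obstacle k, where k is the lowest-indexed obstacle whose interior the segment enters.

BLOCKED by obstacle 1

Obstacle 1 [(13,4) (14,1) (24,5) (20,21) (13,21)]:
  edge (13,4)–(14,1): clear
  edge (14,1)–(24,5): clear
  edge (24,5)–(20,21): clear
  edge (20,21)–(13,21): crosses AB
  edge (13,21)–(13,4): crosses AB
  → BLOCKED
Obstacle 2 [(1,13) (7,0) (10,2) (9,24)]:
  edge (1,13)–(7,0): clear
  edge (7,0)–(10,2): clear
  edge (10,2)–(9,24): crosses AB
  edge (9,24)–(1,13): crosses AB
  → BLOCKED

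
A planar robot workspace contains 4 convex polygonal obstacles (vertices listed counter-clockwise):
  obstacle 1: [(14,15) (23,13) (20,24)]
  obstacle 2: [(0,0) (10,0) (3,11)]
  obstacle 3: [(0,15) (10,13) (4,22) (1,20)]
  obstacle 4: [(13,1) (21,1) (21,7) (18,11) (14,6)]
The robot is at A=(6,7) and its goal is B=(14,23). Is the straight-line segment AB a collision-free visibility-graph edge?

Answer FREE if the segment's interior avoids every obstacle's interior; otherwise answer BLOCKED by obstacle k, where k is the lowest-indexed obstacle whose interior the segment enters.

BLOCKED by obstacle 3

Obstacle 1 [(14,15) (23,13) (20,24)]:
  edge (14,15)–(23,13): clear
  edge (23,13)–(20,24): clear
  edge (20,24)–(14,15): clear
  midpoint (10,15) outside
  → clear
Obstacle 2 [(0,0) (10,0) (3,11)]:
  edge (0,0)–(10,0): clear
  edge (10,0)–(3,11): clear
  edge (3,11)–(0,0): clear
  midpoint (10,15) outside
  → clear
Obstacle 3 [(0,15) (10,13) (4,22) (1,20)]:
  edge (0,15)–(10,13): crosses AB
  edge (10,13)–(4,22): crosses AB
  edge (4,22)–(1,20): clear
  edge (1,20)–(0,15): clear
  → BLOCKED
Obstacle 4 [(13,1) (21,1) (21,7) (18,11) (14,6)]:
  edge (13,1)–(21,1): clear
  edge (21,1)–(21,7): clear
  edge (21,7)–(18,11): clear
  edge (18,11)–(14,6): clear
  edge (14,6)–(13,1): clear
  midpoint (10,15) outside
  → clear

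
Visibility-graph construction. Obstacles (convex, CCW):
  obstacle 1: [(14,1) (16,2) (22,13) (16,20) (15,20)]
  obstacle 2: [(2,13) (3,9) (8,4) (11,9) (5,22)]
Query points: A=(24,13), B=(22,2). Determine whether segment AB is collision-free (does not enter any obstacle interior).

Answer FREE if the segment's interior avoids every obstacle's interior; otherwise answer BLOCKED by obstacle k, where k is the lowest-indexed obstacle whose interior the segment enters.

FREE

Obstacle 1 [(14,1) (16,2) (22,13) (16,20) (15,20)]:
  edge (14,1)–(16,2): clear
  edge (16,2)–(22,13): clear
  edge (22,13)–(16,20): clear
  edge (16,20)–(15,20): clear
  edge (15,20)–(14,1): clear
  midpoint (23,15/2) outside
  → clear
Obstacle 2 [(2,13) (3,9) (8,4) (11,9) (5,22)]:
  edge (2,13)–(3,9): clear
  edge (3,9)–(8,4): clear
  edge (8,4)–(11,9): clear
  edge (11,9)–(5,22): clear
  edge (5,22)–(2,13): clear
  midpoint (23,15/2) outside
  → clear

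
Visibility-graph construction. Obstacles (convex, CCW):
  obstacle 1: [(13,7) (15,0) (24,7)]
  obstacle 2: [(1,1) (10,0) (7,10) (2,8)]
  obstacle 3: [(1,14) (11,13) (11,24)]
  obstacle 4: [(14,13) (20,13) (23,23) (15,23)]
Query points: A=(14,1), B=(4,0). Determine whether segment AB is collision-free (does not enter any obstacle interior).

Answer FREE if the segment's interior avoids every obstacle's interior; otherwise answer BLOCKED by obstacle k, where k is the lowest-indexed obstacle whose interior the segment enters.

Obstacle 1 [(13,7) (15,0) (24,7)]:
  edge (13,7)–(15,0): clear
  edge (15,0)–(24,7): clear
  edge (24,7)–(13,7): clear
  midpoint (9,1/2) outside
  → clear
Obstacle 2 [(1,1) (10,0) (7,10) (2,8)]:
  edge (1,1)–(10,0): crosses AB
  edge (10,0)–(7,10): crosses AB
  edge (7,10)–(2,8): clear
  edge (2,8)–(1,1): clear
  → BLOCKED
Obstacle 3 [(1,14) (11,13) (11,24)]:
  edge (1,14)–(11,13): clear
  edge (11,13)–(11,24): clear
  edge (11,24)–(1,14): clear
  midpoint (9,1/2) outside
  → clear
Obstacle 4 [(14,13) (20,13) (23,23) (15,23)]:
  edge (14,13)–(20,13): clear
  edge (20,13)–(23,23): clear
  edge (23,23)–(15,23): clear
  edge (15,23)–(14,13): clear
  midpoint (9,1/2) outside
  → clear

BLOCKED by obstacle 2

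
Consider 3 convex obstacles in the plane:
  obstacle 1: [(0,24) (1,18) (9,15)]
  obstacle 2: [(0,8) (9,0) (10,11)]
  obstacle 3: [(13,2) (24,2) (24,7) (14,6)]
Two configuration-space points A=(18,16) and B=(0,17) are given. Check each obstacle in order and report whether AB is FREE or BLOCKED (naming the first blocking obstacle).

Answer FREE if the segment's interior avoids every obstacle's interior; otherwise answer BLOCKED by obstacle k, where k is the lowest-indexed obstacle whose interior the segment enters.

BLOCKED by obstacle 1

Obstacle 1 [(0,24) (1,18) (9,15)]:
  edge (0,24)–(1,18): clear
  edge (1,18)–(9,15): crosses AB
  edge (9,15)–(0,24): crosses AB
  → BLOCKED
Obstacle 2 [(0,8) (9,0) (10,11)]:
  edge (0,8)–(9,0): clear
  edge (9,0)–(10,11): clear
  edge (10,11)–(0,8): clear
  midpoint (9,33/2) outside
  → clear
Obstacle 3 [(13,2) (24,2) (24,7) (14,6)]:
  edge (13,2)–(24,2): clear
  edge (24,2)–(24,7): clear
  edge (24,7)–(14,6): clear
  edge (14,6)–(13,2): clear
  midpoint (9,33/2) outside
  → clear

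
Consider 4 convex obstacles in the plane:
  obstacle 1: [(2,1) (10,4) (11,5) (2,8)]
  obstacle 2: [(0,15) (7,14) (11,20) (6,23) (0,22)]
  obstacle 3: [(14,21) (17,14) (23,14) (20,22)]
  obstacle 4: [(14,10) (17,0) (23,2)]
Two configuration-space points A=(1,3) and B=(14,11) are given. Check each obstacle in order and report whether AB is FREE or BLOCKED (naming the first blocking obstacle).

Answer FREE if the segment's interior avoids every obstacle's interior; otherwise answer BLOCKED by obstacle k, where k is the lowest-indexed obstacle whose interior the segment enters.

Obstacle 1 [(2,1) (10,4) (11,5) (2,8)]:
  edge (2,1)–(10,4): clear
  edge (10,4)–(11,5): clear
  edge (11,5)–(2,8): crosses AB
  edge (2,8)–(2,1): crosses AB
  → BLOCKED
Obstacle 2 [(0,15) (7,14) (11,20) (6,23) (0,22)]:
  edge (0,15)–(7,14): clear
  edge (7,14)–(11,20): clear
  edge (11,20)–(6,23): clear
  edge (6,23)–(0,22): clear
  edge (0,22)–(0,15): clear
  midpoint (15/2,7) outside
  → clear
Obstacle 3 [(14,21) (17,14) (23,14) (20,22)]:
  edge (14,21)–(17,14): clear
  edge (17,14)–(23,14): clear
  edge (23,14)–(20,22): clear
  edge (20,22)–(14,21): clear
  midpoint (15/2,7) outside
  → clear
Obstacle 4 [(14,10) (17,0) (23,2)]:
  edge (14,10)–(17,0): clear
  edge (17,0)–(23,2): clear
  edge (23,2)–(14,10): clear
  midpoint (15/2,7) outside
  → clear

BLOCKED by obstacle 1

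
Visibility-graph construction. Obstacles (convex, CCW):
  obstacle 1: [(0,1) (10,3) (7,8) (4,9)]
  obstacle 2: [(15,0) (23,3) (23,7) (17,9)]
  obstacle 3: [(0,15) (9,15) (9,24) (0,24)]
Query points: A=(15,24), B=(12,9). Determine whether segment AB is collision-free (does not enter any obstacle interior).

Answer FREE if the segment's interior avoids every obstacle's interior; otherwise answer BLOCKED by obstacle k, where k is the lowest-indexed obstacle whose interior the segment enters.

Obstacle 1 [(0,1) (10,3) (7,8) (4,9)]:
  edge (0,1)–(10,3): clear
  edge (10,3)–(7,8): clear
  edge (7,8)–(4,9): clear
  edge (4,9)–(0,1): clear
  midpoint (27/2,33/2) outside
  → clear
Obstacle 2 [(15,0) (23,3) (23,7) (17,9)]:
  edge (15,0)–(23,3): clear
  edge (23,3)–(23,7): clear
  edge (23,7)–(17,9): clear
  edge (17,9)–(15,0): clear
  midpoint (27/2,33/2) outside
  → clear
Obstacle 3 [(0,15) (9,15) (9,24) (0,24)]:
  edge (0,15)–(9,15): clear
  edge (9,15)–(9,24): clear
  edge (9,24)–(0,24): clear
  edge (0,24)–(0,15): clear
  midpoint (27/2,33/2) outside
  → clear

FREE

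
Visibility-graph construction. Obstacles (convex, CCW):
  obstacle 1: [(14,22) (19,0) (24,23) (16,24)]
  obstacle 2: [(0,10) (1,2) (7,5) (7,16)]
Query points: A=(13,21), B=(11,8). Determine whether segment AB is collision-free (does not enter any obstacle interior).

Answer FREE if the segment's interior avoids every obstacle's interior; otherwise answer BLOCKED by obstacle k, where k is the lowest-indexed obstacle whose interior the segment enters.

FREE

Obstacle 1 [(14,22) (19,0) (24,23) (16,24)]:
  edge (14,22)–(19,0): clear
  edge (19,0)–(24,23): clear
  edge (24,23)–(16,24): clear
  edge (16,24)–(14,22): clear
  midpoint (12,29/2) outside
  → clear
Obstacle 2 [(0,10) (1,2) (7,5) (7,16)]:
  edge (0,10)–(1,2): clear
  edge (1,2)–(7,5): clear
  edge (7,5)–(7,16): clear
  edge (7,16)–(0,10): clear
  midpoint (12,29/2) outside
  → clear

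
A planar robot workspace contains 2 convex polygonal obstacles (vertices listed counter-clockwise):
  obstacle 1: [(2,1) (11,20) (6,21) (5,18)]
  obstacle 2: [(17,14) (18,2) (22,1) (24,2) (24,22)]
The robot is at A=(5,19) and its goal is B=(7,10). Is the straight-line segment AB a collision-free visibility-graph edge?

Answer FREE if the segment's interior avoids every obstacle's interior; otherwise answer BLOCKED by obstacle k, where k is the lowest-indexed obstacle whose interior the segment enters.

BLOCKED by obstacle 1

Obstacle 1 [(2,1) (11,20) (6,21) (5,18)]:
  edge (2,1)–(11,20): crosses AB
  edge (11,20)–(6,21): clear
  edge (6,21)–(5,18): crosses AB
  edge (5,18)–(2,1): clear
  → BLOCKED
Obstacle 2 [(17,14) (18,2) (22,1) (24,2) (24,22)]:
  edge (17,14)–(18,2): clear
  edge (18,2)–(22,1): clear
  edge (22,1)–(24,2): clear
  edge (24,2)–(24,22): clear
  edge (24,22)–(17,14): clear
  midpoint (6,29/2) outside
  → clear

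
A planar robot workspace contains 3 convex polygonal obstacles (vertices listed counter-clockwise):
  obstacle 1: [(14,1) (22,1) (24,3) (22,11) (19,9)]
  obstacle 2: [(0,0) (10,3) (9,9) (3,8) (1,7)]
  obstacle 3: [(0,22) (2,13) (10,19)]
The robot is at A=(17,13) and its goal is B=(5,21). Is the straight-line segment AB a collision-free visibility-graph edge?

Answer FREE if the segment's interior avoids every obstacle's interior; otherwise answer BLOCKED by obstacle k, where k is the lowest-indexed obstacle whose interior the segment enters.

Obstacle 1 [(14,1) (22,1) (24,3) (22,11) (19,9)]:
  edge (14,1)–(22,1): clear
  edge (22,1)–(24,3): clear
  edge (24,3)–(22,11): clear
  edge (22,11)–(19,9): clear
  edge (19,9)–(14,1): clear
  midpoint (11,17) outside
  → clear
Obstacle 2 [(0,0) (10,3) (9,9) (3,8) (1,7)]:
  edge (0,0)–(10,3): clear
  edge (10,3)–(9,9): clear
  edge (9,9)–(3,8): clear
  edge (3,8)–(1,7): clear
  edge (1,7)–(0,0): clear
  midpoint (11,17) outside
  → clear
Obstacle 3 [(0,22) (2,13) (10,19)]:
  edge (0,22)–(2,13): clear
  edge (2,13)–(10,19): crosses AB
  edge (10,19)–(0,22): crosses AB
  → BLOCKED

BLOCKED by obstacle 3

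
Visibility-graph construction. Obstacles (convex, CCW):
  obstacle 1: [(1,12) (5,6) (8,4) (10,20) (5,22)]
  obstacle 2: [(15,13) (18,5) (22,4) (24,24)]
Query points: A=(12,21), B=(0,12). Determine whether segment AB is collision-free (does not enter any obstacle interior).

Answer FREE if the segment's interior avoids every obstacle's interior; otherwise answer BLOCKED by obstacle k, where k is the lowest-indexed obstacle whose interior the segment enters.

BLOCKED by obstacle 1

Obstacle 1 [(1,12) (5,6) (8,4) (10,20) (5,22)]:
  edge (1,12)–(5,6): clear
  edge (5,6)–(8,4): clear
  edge (8,4)–(10,20): crosses AB
  edge (10,20)–(5,22): clear
  edge (5,22)–(1,12): crosses AB
  → BLOCKED
Obstacle 2 [(15,13) (18,5) (22,4) (24,24)]:
  edge (15,13)–(18,5): clear
  edge (18,5)–(22,4): clear
  edge (22,4)–(24,24): clear
  edge (24,24)–(15,13): clear
  midpoint (6,33/2) outside
  → clear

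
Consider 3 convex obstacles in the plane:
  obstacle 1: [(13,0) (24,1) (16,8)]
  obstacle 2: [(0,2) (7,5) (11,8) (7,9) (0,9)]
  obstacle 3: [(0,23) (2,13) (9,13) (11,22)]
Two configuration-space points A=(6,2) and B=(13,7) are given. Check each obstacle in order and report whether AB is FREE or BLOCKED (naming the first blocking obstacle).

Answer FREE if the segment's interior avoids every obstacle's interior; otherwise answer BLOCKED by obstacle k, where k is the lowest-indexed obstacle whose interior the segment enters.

Obstacle 1 [(13,0) (24,1) (16,8)]:
  edge (13,0)–(24,1): clear
  edge (24,1)–(16,8): clear
  edge (16,8)–(13,0): clear
  midpoint (19/2,9/2) outside
  → clear
Obstacle 2 [(0,2) (7,5) (11,8) (7,9) (0,9)]:
  edge (0,2)–(7,5): clear
  edge (7,5)–(11,8): clear
  edge (11,8)–(7,9): clear
  edge (7,9)–(0,9): clear
  edge (0,9)–(0,2): clear
  midpoint (19/2,9/2) outside
  → clear
Obstacle 3 [(0,23) (2,13) (9,13) (11,22)]:
  edge (0,23)–(2,13): clear
  edge (2,13)–(9,13): clear
  edge (9,13)–(11,22): clear
  edge (11,22)–(0,23): clear
  midpoint (19/2,9/2) outside
  → clear

FREE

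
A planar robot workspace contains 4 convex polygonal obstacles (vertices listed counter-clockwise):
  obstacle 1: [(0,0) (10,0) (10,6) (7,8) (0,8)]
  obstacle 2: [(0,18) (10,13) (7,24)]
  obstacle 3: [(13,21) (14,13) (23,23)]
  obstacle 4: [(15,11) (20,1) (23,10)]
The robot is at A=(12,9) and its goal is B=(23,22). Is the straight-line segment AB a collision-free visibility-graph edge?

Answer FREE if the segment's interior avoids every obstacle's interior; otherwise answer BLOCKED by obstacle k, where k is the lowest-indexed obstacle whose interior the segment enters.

FREE

Obstacle 1 [(0,0) (10,0) (10,6) (7,8) (0,8)]:
  edge (0,0)–(10,0): clear
  edge (10,0)–(10,6): clear
  edge (10,6)–(7,8): clear
  edge (7,8)–(0,8): clear
  edge (0,8)–(0,0): clear
  midpoint (35/2,31/2) outside
  → clear
Obstacle 2 [(0,18) (10,13) (7,24)]:
  edge (0,18)–(10,13): clear
  edge (10,13)–(7,24): clear
  edge (7,24)–(0,18): clear
  midpoint (35/2,31/2) outside
  → clear
Obstacle 3 [(13,21) (14,13) (23,23)]:
  edge (13,21)–(14,13): clear
  edge (14,13)–(23,23): clear
  edge (23,23)–(13,21): clear
  midpoint (35/2,31/2) outside
  → clear
Obstacle 4 [(15,11) (20,1) (23,10)]:
  edge (15,11)–(20,1): clear
  edge (20,1)–(23,10): clear
  edge (23,10)–(15,11): clear
  midpoint (35/2,31/2) outside
  → clear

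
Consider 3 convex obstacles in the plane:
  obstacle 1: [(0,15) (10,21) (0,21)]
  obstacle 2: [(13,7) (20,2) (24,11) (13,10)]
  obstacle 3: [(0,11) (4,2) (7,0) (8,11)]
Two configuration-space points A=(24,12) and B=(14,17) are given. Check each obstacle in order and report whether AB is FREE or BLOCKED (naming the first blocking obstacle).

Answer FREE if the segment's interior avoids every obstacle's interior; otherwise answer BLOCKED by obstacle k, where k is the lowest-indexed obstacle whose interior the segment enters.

FREE

Obstacle 1 [(0,15) (10,21) (0,21)]:
  edge (0,15)–(10,21): clear
  edge (10,21)–(0,21): clear
  edge (0,21)–(0,15): clear
  midpoint (19,29/2) outside
  → clear
Obstacle 2 [(13,7) (20,2) (24,11) (13,10)]:
  edge (13,7)–(20,2): clear
  edge (20,2)–(24,11): clear
  edge (24,11)–(13,10): clear
  edge (13,10)–(13,7): clear
  midpoint (19,29/2) outside
  → clear
Obstacle 3 [(0,11) (4,2) (7,0) (8,11)]:
  edge (0,11)–(4,2): clear
  edge (4,2)–(7,0): clear
  edge (7,0)–(8,11): clear
  edge (8,11)–(0,11): clear
  midpoint (19,29/2) outside
  → clear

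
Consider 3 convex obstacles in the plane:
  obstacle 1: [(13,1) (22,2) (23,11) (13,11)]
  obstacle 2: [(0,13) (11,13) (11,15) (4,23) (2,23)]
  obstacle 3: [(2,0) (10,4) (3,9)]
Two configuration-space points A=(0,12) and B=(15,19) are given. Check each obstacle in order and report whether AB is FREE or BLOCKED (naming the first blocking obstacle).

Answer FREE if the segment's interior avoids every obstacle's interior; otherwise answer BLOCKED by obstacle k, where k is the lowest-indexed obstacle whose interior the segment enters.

BLOCKED by obstacle 2

Obstacle 1 [(13,1) (22,2) (23,11) (13,11)]:
  edge (13,1)–(22,2): clear
  edge (22,2)–(23,11): clear
  edge (23,11)–(13,11): clear
  edge (13,11)–(13,1): clear
  midpoint (15/2,31/2) outside
  → clear
Obstacle 2 [(0,13) (11,13) (11,15) (4,23) (2,23)]:
  edge (0,13)–(11,13): crosses AB
  edge (11,13)–(11,15): clear
  edge (11,15)–(4,23): crosses AB
  edge (4,23)–(2,23): clear
  edge (2,23)–(0,13): clear
  → BLOCKED
Obstacle 3 [(2,0) (10,4) (3,9)]:
  edge (2,0)–(10,4): clear
  edge (10,4)–(3,9): clear
  edge (3,9)–(2,0): clear
  midpoint (15/2,31/2) outside
  → clear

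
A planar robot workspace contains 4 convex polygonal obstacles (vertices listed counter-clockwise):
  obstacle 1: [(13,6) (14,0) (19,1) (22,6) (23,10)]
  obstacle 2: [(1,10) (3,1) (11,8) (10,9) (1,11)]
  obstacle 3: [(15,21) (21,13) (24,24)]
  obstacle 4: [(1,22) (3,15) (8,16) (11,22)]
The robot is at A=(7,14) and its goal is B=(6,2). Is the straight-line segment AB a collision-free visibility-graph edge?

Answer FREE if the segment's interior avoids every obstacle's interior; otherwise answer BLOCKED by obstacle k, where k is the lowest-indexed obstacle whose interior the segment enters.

Obstacle 1 [(13,6) (14,0) (19,1) (22,6) (23,10)]:
  edge (13,6)–(14,0): clear
  edge (14,0)–(19,1): clear
  edge (19,1)–(22,6): clear
  edge (22,6)–(23,10): clear
  edge (23,10)–(13,6): clear
  midpoint (13/2,8) outside
  → clear
Obstacle 2 [(1,10) (3,1) (11,8) (10,9) (1,11)]:
  edge (1,10)–(3,1): clear
  edge (3,1)–(11,8): crosses AB
  edge (11,8)–(10,9): clear
  edge (10,9)–(1,11): crosses AB
  edge (1,11)–(1,10): clear
  → BLOCKED
Obstacle 3 [(15,21) (21,13) (24,24)]:
  edge (15,21)–(21,13): clear
  edge (21,13)–(24,24): clear
  edge (24,24)–(15,21): clear
  midpoint (13/2,8) outside
  → clear
Obstacle 4 [(1,22) (3,15) (8,16) (11,22)]:
  edge (1,22)–(3,15): clear
  edge (3,15)–(8,16): clear
  edge (8,16)–(11,22): clear
  edge (11,22)–(1,22): clear
  midpoint (13/2,8) outside
  → clear

BLOCKED by obstacle 2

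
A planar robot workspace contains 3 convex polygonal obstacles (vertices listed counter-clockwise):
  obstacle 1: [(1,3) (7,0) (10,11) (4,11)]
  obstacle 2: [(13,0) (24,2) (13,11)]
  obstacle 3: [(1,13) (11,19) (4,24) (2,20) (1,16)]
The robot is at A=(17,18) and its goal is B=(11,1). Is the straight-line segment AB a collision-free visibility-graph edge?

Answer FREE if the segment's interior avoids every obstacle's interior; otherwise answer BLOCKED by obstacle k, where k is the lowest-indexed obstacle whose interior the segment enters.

Obstacle 1 [(1,3) (7,0) (10,11) (4,11)]:
  edge (1,3)–(7,0): clear
  edge (7,0)–(10,11): clear
  edge (10,11)–(4,11): clear
  edge (4,11)–(1,3): clear
  midpoint (14,19/2) outside
  → clear
Obstacle 2 [(13,0) (24,2) (13,11)]:
  edge (13,0)–(24,2): clear
  edge (24,2)–(13,11): crosses AB
  edge (13,11)–(13,0): crosses AB
  → BLOCKED
Obstacle 3 [(1,13) (11,19) (4,24) (2,20) (1,16)]:
  edge (1,13)–(11,19): clear
  edge (11,19)–(4,24): clear
  edge (4,24)–(2,20): clear
  edge (2,20)–(1,16): clear
  edge (1,16)–(1,13): clear
  midpoint (14,19/2) outside
  → clear

BLOCKED by obstacle 2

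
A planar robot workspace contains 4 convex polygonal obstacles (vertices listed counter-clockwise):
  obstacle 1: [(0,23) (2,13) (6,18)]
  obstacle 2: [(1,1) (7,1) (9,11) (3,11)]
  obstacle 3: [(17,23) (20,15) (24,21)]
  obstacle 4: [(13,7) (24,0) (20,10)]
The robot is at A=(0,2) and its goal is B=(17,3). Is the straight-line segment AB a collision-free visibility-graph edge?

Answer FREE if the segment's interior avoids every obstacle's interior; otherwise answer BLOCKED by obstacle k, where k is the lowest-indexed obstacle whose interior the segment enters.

BLOCKED by obstacle 2

Obstacle 1 [(0,23) (2,13) (6,18)]:
  edge (0,23)–(2,13): clear
  edge (2,13)–(6,18): clear
  edge (6,18)–(0,23): clear
  midpoint (17/2,5/2) outside
  → clear
Obstacle 2 [(1,1) (7,1) (9,11) (3,11)]:
  edge (1,1)–(7,1): clear
  edge (7,1)–(9,11): crosses AB
  edge (9,11)–(3,11): clear
  edge (3,11)–(1,1): crosses AB
  → BLOCKED
Obstacle 3 [(17,23) (20,15) (24,21)]:
  edge (17,23)–(20,15): clear
  edge (20,15)–(24,21): clear
  edge (24,21)–(17,23): clear
  midpoint (17/2,5/2) outside
  → clear
Obstacle 4 [(13,7) (24,0) (20,10)]:
  edge (13,7)–(24,0): clear
  edge (24,0)–(20,10): clear
  edge (20,10)–(13,7): clear
  midpoint (17/2,5/2) outside
  → clear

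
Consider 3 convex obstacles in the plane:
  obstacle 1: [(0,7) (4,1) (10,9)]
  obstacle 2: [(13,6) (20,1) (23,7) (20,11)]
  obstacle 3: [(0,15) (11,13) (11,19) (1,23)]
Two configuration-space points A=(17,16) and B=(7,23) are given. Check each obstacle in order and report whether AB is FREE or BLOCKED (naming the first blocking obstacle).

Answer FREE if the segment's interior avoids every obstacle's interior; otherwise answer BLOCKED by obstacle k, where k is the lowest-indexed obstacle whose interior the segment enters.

FREE

Obstacle 1 [(0,7) (4,1) (10,9)]:
  edge (0,7)–(4,1): clear
  edge (4,1)–(10,9): clear
  edge (10,9)–(0,7): clear
  midpoint (12,39/2) outside
  → clear
Obstacle 2 [(13,6) (20,1) (23,7) (20,11)]:
  edge (13,6)–(20,1): clear
  edge (20,1)–(23,7): clear
  edge (23,7)–(20,11): clear
  edge (20,11)–(13,6): clear
  midpoint (12,39/2) outside
  → clear
Obstacle 3 [(0,15) (11,13) (11,19) (1,23)]:
  edge (0,15)–(11,13): clear
  edge (11,13)–(11,19): clear
  edge (11,19)–(1,23): clear
  edge (1,23)–(0,15): clear
  midpoint (12,39/2) outside
  → clear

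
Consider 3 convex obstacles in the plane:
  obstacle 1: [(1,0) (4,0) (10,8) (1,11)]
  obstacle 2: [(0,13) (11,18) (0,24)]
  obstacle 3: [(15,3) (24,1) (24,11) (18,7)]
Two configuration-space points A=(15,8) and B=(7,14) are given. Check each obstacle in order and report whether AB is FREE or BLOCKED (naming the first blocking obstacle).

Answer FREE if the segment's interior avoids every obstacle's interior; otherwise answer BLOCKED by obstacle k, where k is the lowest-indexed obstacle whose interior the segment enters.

Obstacle 1 [(1,0) (4,0) (10,8) (1,11)]:
  edge (1,0)–(4,0): clear
  edge (4,0)–(10,8): clear
  edge (10,8)–(1,11): clear
  edge (1,11)–(1,0): clear
  midpoint (11,11) outside
  → clear
Obstacle 2 [(0,13) (11,18) (0,24)]:
  edge (0,13)–(11,18): clear
  edge (11,18)–(0,24): clear
  edge (0,24)–(0,13): clear
  midpoint (11,11) outside
  → clear
Obstacle 3 [(15,3) (24,1) (24,11) (18,7)]:
  edge (15,3)–(24,1): clear
  edge (24,1)–(24,11): clear
  edge (24,11)–(18,7): clear
  edge (18,7)–(15,3): clear
  midpoint (11,11) outside
  → clear

FREE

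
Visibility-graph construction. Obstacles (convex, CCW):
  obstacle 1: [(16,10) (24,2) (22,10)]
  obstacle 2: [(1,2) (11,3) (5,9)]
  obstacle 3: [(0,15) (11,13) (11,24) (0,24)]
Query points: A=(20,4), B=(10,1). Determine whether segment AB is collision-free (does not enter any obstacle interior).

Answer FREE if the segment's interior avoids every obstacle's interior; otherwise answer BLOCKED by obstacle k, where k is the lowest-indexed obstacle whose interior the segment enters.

Obstacle 1 [(16,10) (24,2) (22,10)]:
  edge (16,10)–(24,2): clear
  edge (24,2)–(22,10): clear
  edge (22,10)–(16,10): clear
  midpoint (15,5/2) outside
  → clear
Obstacle 2 [(1,2) (11,3) (5,9)]:
  edge (1,2)–(11,3): clear
  edge (11,3)–(5,9): clear
  edge (5,9)–(1,2): clear
  midpoint (15,5/2) outside
  → clear
Obstacle 3 [(0,15) (11,13) (11,24) (0,24)]:
  edge (0,15)–(11,13): clear
  edge (11,13)–(11,24): clear
  edge (11,24)–(0,24): clear
  edge (0,24)–(0,15): clear
  midpoint (15,5/2) outside
  → clear

FREE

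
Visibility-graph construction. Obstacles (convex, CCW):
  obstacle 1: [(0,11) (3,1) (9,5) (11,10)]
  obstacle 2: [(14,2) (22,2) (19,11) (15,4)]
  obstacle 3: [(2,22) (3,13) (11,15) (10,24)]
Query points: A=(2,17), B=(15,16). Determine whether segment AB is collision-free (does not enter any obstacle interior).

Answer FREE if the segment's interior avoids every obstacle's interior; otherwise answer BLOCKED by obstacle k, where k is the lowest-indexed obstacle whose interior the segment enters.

BLOCKED by obstacle 3

Obstacle 1 [(0,11) (3,1) (9,5) (11,10)]:
  edge (0,11)–(3,1): clear
  edge (3,1)–(9,5): clear
  edge (9,5)–(11,10): clear
  edge (11,10)–(0,11): clear
  midpoint (17/2,33/2) outside
  → clear
Obstacle 2 [(14,2) (22,2) (19,11) (15,4)]:
  edge (14,2)–(22,2): clear
  edge (22,2)–(19,11): clear
  edge (19,11)–(15,4): clear
  edge (15,4)–(14,2): clear
  midpoint (17/2,33/2) outside
  → clear
Obstacle 3 [(2,22) (3,13) (11,15) (10,24)]:
  edge (2,22)–(3,13): crosses AB
  edge (3,13)–(11,15): clear
  edge (11,15)–(10,24): crosses AB
  edge (10,24)–(2,22): clear
  → BLOCKED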